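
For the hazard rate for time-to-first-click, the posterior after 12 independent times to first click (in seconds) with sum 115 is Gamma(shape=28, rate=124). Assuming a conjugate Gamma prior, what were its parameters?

For an exponential likelihood with a Gamma(α, β) prior on the rate, n observations with total T give posterior Gamma(α+n, β+T).
So α = 28 − 12 = 16 and β = 124 − 115 = 9.

Gamma(shape=16, rate=9)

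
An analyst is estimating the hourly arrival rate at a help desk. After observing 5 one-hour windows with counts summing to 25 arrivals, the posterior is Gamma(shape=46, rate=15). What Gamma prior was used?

A Gamma(α, β) prior (rate parametrization) on a Poisson rate with n observations summing to S gives posterior Gamma(α+S, β+n).
So α = 46 − 25 = 21 and β = 15 − 5 = 10.

Gamma(shape=21, rate=10)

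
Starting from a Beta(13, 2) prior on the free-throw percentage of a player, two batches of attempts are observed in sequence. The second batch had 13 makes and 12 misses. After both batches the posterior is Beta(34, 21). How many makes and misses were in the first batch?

Because Beta–binomial updating is additive in the counts, the combined data contributed (α_post−α_prior, β_post−β_prior) successes and failures.
Total across both batches: 34−13=21 makes, 21−2=19 misses.
Subtract the second batch: 21−13=8 makes and 19−12=7 misses.

8 makes and 7 misses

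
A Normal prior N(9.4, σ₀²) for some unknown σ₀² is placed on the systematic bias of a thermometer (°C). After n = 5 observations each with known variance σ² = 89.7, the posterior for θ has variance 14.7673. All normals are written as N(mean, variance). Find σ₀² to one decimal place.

σ₀² = 83.5

For the Normal–Normal model with known σ², precisions add: τ_n = τ₀ + n/σ².
So 1/σ₀² = 1/14.7673 − 5/89.7 = 0.067717 − 0.055741 = 0.011976.
Hence σ₀² = 1/0.011976 ≈ 83.5.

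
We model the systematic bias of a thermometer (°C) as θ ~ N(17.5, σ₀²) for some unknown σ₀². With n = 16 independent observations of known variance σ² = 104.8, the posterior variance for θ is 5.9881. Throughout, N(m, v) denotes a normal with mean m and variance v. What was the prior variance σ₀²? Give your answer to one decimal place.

Posterior precision equals prior precision plus data precision: 1/σ_n² = 1/σ₀² + n/σ².
So 1/σ₀² = 1/5.9881 − 16/104.8 = 0.166998 − 0.152672 = 0.014326.
Hence σ₀² = 1/0.014326 ≈ 69.8.

σ₀² = 69.8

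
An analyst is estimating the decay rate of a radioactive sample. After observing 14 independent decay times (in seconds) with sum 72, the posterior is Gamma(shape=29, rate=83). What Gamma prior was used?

Gamma(shape=15, rate=11)

Gamma–exponential conjugacy: posterior shape = α + n, posterior rate = β + Σtᵢ.
So α = 29 − 14 = 15 and β = 83 − 72 = 11.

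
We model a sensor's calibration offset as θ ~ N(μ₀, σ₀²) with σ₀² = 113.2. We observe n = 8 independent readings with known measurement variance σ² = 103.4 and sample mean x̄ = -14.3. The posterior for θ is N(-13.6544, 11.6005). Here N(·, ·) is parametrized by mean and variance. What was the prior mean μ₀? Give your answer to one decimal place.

With known observation variance, the Normal–Normal posterior has precision τ_n = τ₀ + n/σ² and mean μ_n = (τ₀μ₀ + (n/σ²)x̄)/τ_n.
Here τ₀ = 1/113.2 = 0.008834 and τ_data = 8/103.4 = 0.077369, so τ_n = 0.086203.
Rearranging for μ₀: μ₀ = (μ_n·τ_n − τ_data·x̄)/τ₀ = (-13.6544·0.086203 − 0.077369·-14.3) / 0.008834 = -0.070674/0.008834 ≈ -8.0.

μ₀ = -8.0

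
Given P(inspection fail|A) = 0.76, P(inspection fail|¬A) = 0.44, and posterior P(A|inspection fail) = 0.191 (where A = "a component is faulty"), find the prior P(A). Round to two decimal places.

P(A) = 0.12

Bayes' rule in odds form gives O(A|E) = O(A)·[P(E|A)/P(E|¬A)], hence O(A) = O(A|E)/LR.
Posterior odds = 0.191/(1−0.191) = 0.2361. LR = 0.76/0.44 = 1.7273.
Prior odds = 0.2361/1.7273 = 0.1367, so P(A) = 0.1367/(1+0.1367) ≈ 0.12.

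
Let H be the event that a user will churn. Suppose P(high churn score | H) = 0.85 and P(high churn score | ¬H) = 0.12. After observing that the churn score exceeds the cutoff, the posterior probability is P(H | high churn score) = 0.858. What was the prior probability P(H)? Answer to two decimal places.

P(H) = 0.46

Bayes' rule in odds form gives O(H|E) = O(H)·[P(E|H)/P(E|¬H)], hence O(H) = O(H|E)/LR.
Posterior odds = 0.858/(1−0.858) = 6.0423. LR = 0.85/0.12 = 7.0833.
Prior odds = 6.0423/7.0833 = 0.8530, so P(H) = 0.8530/(1+0.8530) ≈ 0.46.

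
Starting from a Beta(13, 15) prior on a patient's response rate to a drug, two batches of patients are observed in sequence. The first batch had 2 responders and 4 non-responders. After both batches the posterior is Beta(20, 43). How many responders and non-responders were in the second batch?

Sequential conjugate updates are equivalent to a single update on the pooled data, so total successes = posterior α − prior α and total failures = posterior β − prior β.
Total across both batches: 20−13=7 responders, 43−15=28 non-responders.
Subtract the first batch: 7−2=5 responders and 28−4=24 non-responders.

5 responders and 24 non-responders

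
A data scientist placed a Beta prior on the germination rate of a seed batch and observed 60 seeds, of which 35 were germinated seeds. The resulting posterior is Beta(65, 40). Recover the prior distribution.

Beta(30, 15)

Under Beta–binomial conjugacy the posterior parameters are (α+s, β+f).
Subtract the data counts: 65−35=30, 40−25=15.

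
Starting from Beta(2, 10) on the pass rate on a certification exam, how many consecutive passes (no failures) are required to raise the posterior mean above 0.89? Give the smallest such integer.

After k passes and 0 failures the posterior is Beta(2+k, 10), with mean (2+k)/(2+10+k).
Set (2+k)/(12+k) > 0.89 and solve: k > (0.89·12 − 2)/(1 − 0.89) = 78.909.
The smallest integer exceeding 78.909 is 79, and checking k=79: (81)/(91) = 0.8901 > 0.89.

k = 79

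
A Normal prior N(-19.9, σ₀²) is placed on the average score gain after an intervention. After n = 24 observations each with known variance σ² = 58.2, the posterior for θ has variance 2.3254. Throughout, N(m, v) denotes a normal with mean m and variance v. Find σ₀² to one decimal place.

For the Normal–Normal model with known σ², precisions add: τ_n = τ₀ + n/σ².
So 1/σ₀² = 1/2.3254 − 24/58.2 = 0.430034 − 0.412371 = 0.017663.
Hence σ₀² = 1/0.017663 ≈ 56.6.

σ₀² = 56.6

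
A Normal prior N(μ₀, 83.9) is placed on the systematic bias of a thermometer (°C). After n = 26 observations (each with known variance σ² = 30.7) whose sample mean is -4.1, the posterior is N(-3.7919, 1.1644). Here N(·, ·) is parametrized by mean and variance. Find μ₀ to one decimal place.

The posterior mean is a precision-weighted average: μ_n = (τ₀μ₀ + τ_data·x̄)/(τ₀+τ_data), with τ₀=1/σ₀² and τ_data=n/σ².
Here τ₀ = 1/83.9 = 0.011919 and τ_data = 26/30.7 = 0.846906, so τ_n = 0.858825.
Rearranging for μ₀: μ₀ = (μ_n·τ_n − τ_data·x̄)/τ₀ = (-3.7919·0.858825 − 0.846906·-4.1) / 0.011919 = 0.215736/0.011919 ≈ 18.1.

μ₀ = 18.1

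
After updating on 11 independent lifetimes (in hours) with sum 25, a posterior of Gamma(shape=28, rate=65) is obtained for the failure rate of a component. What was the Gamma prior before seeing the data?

Gamma–exponential conjugacy: posterior shape = α + n, posterior rate = β + Σtᵢ.
So α = 28 − 11 = 17 and β = 65 − 25 = 40.

Gamma(shape=17, rate=40)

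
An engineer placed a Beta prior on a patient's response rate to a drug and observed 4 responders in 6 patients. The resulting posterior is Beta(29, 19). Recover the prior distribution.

Beta is conjugate to the binomial likelihood: posterior = Beta(a+s, b+f).
Subtract the data counts: 29−4=25, 19−2=17.

Beta(25, 17)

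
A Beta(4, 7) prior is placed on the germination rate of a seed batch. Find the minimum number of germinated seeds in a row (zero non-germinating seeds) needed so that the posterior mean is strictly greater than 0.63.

After k germinated seeds and 0 non-germinating seeds the posterior is Beta(4+k, 7), with mean (4+k)/(4+7+k).
Set (4+k)/(11+k) > 0.63 and solve: k > (0.63·11 − 4)/(1 − 0.63) = 7.919.
The smallest integer exceeding 7.919 is 8, and checking k=8: (12)/(19) = 0.6316 > 0.63.

k = 8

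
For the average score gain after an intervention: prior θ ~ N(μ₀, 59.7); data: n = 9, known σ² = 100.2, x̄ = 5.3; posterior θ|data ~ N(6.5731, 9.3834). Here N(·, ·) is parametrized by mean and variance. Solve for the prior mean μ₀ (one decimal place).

μ₀ = 13.4

With known observation variance, the Normal–Normal posterior has precision τ_n = τ₀ + n/σ² and mean μ_n = (τ₀μ₀ + (n/σ²)x̄)/τ_n.
Here τ₀ = 1/59.7 = 0.016750 and τ_data = 9/100.2 = 0.089820, so τ_n = 0.106570.
Rearranging for μ₀: μ₀ = (μ_n·τ_n − τ_data·x̄)/τ₀ = (6.5731·0.106570 − 0.089820·5.3) / 0.016750 = 0.224449/0.016750 ≈ 13.4.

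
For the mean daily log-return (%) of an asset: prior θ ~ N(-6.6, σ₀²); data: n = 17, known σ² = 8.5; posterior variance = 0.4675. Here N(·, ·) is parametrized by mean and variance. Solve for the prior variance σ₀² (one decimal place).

σ₀² = 7.2

Posterior precision equals prior precision plus data precision: 1/σ_n² = 1/σ₀² + n/σ².
So 1/σ₀² = 1/0.4675 − 17/8.5 = 2.139037 − 2.000000 = 0.139037.
Hence σ₀² = 1/0.139037 ≈ 7.2.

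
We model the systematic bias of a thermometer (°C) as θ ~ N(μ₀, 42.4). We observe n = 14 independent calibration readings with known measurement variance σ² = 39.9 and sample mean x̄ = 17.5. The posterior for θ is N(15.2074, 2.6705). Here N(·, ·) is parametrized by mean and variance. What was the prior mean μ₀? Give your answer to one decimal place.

μ₀ = -18.9

The posterior mean is a precision-weighted average: μ_n = (τ₀μ₀ + τ_data·x̄)/(τ₀+τ_data), with τ₀=1/σ₀² and τ_data=n/σ².
Here τ₀ = 1/42.4 = 0.023585 and τ_data = 14/39.9 = 0.350877, so τ_n = 0.374462.
Rearranging for μ₀: μ₀ = (μ_n·τ_n − τ_data·x̄)/τ₀ = (15.2074·0.374462 − 0.350877·17.5) / 0.023585 = -0.445754/0.023585 ≈ -18.9.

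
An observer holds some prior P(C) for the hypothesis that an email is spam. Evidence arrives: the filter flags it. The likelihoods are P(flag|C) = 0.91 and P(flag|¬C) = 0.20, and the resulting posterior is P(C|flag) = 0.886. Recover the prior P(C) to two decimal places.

Bayes' rule in odds form gives O(C|E) = O(C)·[P(E|C)/P(E|¬C)], hence O(C) = O(C|E)/LR.
Posterior odds = 0.886/(1−0.886) = 7.7719. LR = 0.91/0.20 = 4.5500.
Prior odds = 7.7719/4.5500 = 1.7081, so P(C) = 1.7081/(1+1.7081) ≈ 0.63.

P(C) = 0.63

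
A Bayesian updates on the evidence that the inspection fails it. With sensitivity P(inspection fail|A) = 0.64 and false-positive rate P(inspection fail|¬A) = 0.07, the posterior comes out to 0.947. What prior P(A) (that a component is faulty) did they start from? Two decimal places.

P(A) = 0.66

Bayes' rule in odds form gives O(A|E) = O(A)·[P(E|A)/P(E|¬A)], hence O(A) = O(A|E)/LR.
Posterior odds = 0.947/(1−0.947) = 17.8679. LR = 0.64/0.07 = 9.1429.
Prior odds = 17.8679/9.1429 = 1.9543, so P(A) = 1.9543/(1+1.9543) ≈ 0.66.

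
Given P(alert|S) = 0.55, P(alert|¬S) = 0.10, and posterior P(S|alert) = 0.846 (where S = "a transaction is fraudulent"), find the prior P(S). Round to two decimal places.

Bayes' rule in odds form gives O(S|E) = O(S)·[P(E|S)/P(E|¬S)], hence O(S) = O(S|E)/LR.
Posterior odds = 0.846/(1−0.846) = 5.4935. LR = 0.55/0.10 = 5.5000.
Prior odds = 5.4935/5.5000 = 0.9988, so P(S) = 0.9988/(1+0.9988) ≈ 0.50.

P(S) = 0.50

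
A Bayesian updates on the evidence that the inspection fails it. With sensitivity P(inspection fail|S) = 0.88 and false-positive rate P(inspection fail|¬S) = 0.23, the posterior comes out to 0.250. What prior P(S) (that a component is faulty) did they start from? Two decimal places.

Bayes' rule in odds form gives O(S|E) = O(S)·[P(E|S)/P(E|¬S)], hence O(S) = O(S|E)/LR.
Posterior odds = 0.250/(1−0.250) = 0.3333. LR = 0.88/0.23 = 3.8261.
Prior odds = 0.3333/3.8261 = 0.0871, so P(S) = 0.0871/(1+0.0871) ≈ 0.08.

P(S) = 0.08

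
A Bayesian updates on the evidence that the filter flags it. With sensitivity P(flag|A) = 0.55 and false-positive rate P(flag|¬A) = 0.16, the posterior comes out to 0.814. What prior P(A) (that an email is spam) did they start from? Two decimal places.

P(A) = 0.56

Bayes' rule in odds form gives O(A|E) = O(A)·[P(E|A)/P(E|¬A)], hence O(A) = O(A|E)/LR.
Posterior odds = 0.814/(1−0.814) = 4.3763. LR = 0.55/0.16 = 3.4375.
Prior odds = 4.3763/3.4375 = 1.2731, so P(A) = 1.2731/(1+1.2731) ≈ 0.56.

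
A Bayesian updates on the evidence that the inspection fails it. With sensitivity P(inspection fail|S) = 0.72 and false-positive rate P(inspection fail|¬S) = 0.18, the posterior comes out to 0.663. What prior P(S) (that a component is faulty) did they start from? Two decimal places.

P(S) = 0.33

In odds form, posterior odds = prior odds × likelihood ratio, so prior odds = posterior odds ÷ LR.
Posterior odds = 0.663/(1−0.663) = 1.9674. LR = 0.72/0.18 = 4.0000.
Prior odds = 1.9674/4.0000 = 0.4919, so P(S) = 0.4919/(1+0.4919) ≈ 0.33.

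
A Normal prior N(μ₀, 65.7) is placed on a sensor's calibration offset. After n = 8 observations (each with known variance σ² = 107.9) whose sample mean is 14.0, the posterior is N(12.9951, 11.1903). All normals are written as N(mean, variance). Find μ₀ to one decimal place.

With known observation variance, the Normal–Normal posterior has precision τ_n = τ₀ + n/σ² and mean μ_n = (τ₀μ₀ + (n/σ²)x̄)/τ_n.
Here τ₀ = 1/65.7 = 0.015221 and τ_data = 8/107.9 = 0.074143, so τ_n = 0.089364.
Rearranging for μ₀: μ₀ = (μ_n·τ_n − τ_data·x̄)/τ₀ = (12.9951·0.089364 − 0.074143·14.0) / 0.015221 = 0.123292/0.015221 ≈ 8.1.

μ₀ = 8.1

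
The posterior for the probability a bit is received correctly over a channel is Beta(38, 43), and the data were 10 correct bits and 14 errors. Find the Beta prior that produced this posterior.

Beta is conjugate to the binomial likelihood: posterior = Beta(α+s, β+f).
Subtract the data counts: 38−10=28, 43−14=29.

Beta(28, 29)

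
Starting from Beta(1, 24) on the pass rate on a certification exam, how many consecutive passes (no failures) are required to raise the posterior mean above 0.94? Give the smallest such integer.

k = 376

After k passes and 0 failures the posterior is Beta(1+k, 24), with mean (1+k)/(1+24+k).
Set (1+k)/(25+k) > 0.94 and solve: k > (0.94·25 − 1)/(1 − 0.94) = 375.000.
The smallest integer exceeding 375.000 is 376.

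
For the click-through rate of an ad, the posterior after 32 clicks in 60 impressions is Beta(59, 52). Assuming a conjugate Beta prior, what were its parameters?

Under Beta–binomial conjugacy the posterior parameters are (α+s, β+f).
Subtract the data counts: 59−32=27, 52−28=24.

Beta(27, 24)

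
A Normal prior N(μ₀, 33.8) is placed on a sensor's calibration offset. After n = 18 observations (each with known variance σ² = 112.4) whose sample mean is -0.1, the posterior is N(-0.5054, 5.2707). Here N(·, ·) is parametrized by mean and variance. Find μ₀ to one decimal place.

With known observation variance, the Normal–Normal posterior has precision τ_n = τ₀ + n/σ² and mean μ_n = (τ₀μ₀ + (n/σ²)x̄)/τ_n.
Here τ₀ = 1/33.8 = 0.029586 and τ_data = 18/112.4 = 0.160142, so τ_n = 0.189728.
Rearranging for μ₀: μ₀ = (μ_n·τ_n − τ_data·x̄)/τ₀ = (-0.5054·0.189728 − 0.160142·-0.1) / 0.029586 = -0.079874/0.029586 ≈ -2.7.

μ₀ = -2.7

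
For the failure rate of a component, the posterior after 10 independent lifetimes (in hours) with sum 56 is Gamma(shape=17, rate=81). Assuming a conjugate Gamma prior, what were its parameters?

Gamma(shape=7, rate=25)

Gamma–exponential conjugacy: posterior shape = α + n, posterior rate = β + Σtᵢ.
So α = 17 − 10 = 7 and β = 81 − 56 = 25.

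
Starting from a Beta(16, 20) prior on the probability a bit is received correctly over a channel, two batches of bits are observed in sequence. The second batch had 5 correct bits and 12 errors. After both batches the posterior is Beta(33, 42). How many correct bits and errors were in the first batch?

Sequential conjugate updates are equivalent to a single update on the pooled data, so total successes = posterior α − prior α and total failures = posterior β − prior β.
Total across both batches: 33−16=17 correct bits, 42−20=22 errors.
Subtract the second batch: 17−5=12 correct bits and 22−12=10 errors.

12 correct bits and 10 errors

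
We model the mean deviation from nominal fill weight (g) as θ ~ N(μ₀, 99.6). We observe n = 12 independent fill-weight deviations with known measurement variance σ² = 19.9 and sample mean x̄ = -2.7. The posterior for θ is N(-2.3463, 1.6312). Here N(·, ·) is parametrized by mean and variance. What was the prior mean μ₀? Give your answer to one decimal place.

The posterior mean is a precision-weighted average: μ_n = (τ₀μ₀ + τ_data·x̄)/(τ₀+τ_data), with τ₀=1/σ₀² and τ_data=n/σ².
Here τ₀ = 1/99.6 = 0.010040 and τ_data = 12/19.9 = 0.603015, so τ_n = 0.613055.
Rearranging for μ₀: μ₀ = (μ_n·τ_n − τ_data·x̄)/τ₀ = (-2.3463·0.613055 − 0.603015·-2.7) / 0.010040 = 0.189730/0.010040 ≈ 18.9.

μ₀ = 18.9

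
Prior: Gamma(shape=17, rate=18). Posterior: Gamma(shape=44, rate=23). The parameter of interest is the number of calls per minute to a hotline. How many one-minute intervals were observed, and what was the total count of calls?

A Gamma(α, β) prior (rate parametrization) on a Poisson rate with n observations summing to S gives posterior Gamma(α+S, β+n).
Matching: Σxᵢ = 44 − 17 = 27 and n = 23 − 18 = 5.

n = 5 one-minute intervals with total 27 calls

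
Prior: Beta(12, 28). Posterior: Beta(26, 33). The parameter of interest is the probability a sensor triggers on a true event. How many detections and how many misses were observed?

Beta is conjugate to the binomial likelihood: posterior = Beta(α+s, β+f).
So s = 26 − 12 = 14 and f = 33 − 28 = 5.

14 detections and 5 misses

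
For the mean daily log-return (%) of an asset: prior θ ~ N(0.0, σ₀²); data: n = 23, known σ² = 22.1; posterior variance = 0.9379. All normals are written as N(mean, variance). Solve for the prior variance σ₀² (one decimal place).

Posterior precision equals prior precision plus data precision: 1/σ_n² = 1/σ₀² + n/σ².
So 1/σ₀² = 1/0.9379 − 23/22.1 = 1.066212 − 1.040724 = 0.025488.
Hence σ₀² = 1/0.025488 ≈ 39.2.

σ₀² = 39.2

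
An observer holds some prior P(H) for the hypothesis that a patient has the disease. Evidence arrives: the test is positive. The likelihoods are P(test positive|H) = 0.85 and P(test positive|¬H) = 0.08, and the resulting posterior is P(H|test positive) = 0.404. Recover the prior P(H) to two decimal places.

P(H) = 0.06

In odds form, posterior odds = prior odds × likelihood ratio, so prior odds = posterior odds ÷ LR.
Posterior odds = 0.404/(1−0.404) = 0.6779. LR = 0.85/0.08 = 10.6250.
Prior odds = 0.6779/10.6250 = 0.0638, so P(H) = 0.0638/(1+0.0638) ≈ 0.06.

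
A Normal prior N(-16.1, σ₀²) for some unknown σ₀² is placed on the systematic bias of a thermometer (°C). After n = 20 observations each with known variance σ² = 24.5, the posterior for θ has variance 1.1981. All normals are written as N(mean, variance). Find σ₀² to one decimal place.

Posterior precision equals prior precision plus data precision: 1/σ_n² = 1/σ₀² + n/σ².
So 1/σ₀² = 1/1.1981 − 20/24.5 = 0.834655 − 0.816327 = 0.018328.
Hence σ₀² = 1/0.018328 ≈ 54.6.

σ₀² = 54.6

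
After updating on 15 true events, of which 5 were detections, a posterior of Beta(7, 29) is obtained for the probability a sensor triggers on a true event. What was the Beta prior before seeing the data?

Beta(2, 19)

A Beta(α, β) prior with s successes and f failures in binomial data gives a Beta(α+s, β+f) posterior.
Subtract the data counts: 7−5=2, 29−10=19.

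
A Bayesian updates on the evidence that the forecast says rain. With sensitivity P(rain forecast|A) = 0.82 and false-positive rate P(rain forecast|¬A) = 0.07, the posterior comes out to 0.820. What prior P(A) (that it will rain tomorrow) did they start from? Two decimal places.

P(A) = 0.28

In odds form, posterior odds = prior odds × likelihood ratio, so prior odds = posterior odds ÷ LR.
Posterior odds = 0.820/(1−0.820) = 4.5556. LR = 0.82/0.07 = 11.7143.
Prior odds = 4.5556/11.7143 = 0.3889, so P(A) = 0.3889/(1+0.3889) ≈ 0.28.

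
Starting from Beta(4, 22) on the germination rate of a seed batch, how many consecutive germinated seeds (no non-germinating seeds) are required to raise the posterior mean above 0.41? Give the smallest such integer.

After k germinated seeds and 0 non-germinating seeds the posterior is Beta(4+k, 22), with mean (4+k)/(4+22+k).
Set (4+k)/(26+k) > 0.41 and solve: k > (0.41·26 − 4)/(1 − 0.41) = 11.288.
The smallest integer exceeding 11.288 is 12.

k = 12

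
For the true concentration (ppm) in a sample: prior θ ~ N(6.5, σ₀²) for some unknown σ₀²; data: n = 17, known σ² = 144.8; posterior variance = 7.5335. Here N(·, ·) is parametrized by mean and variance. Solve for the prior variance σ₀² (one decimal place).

Posterior precision equals prior precision plus data precision: 1/σ_n² = 1/σ₀² + n/σ².
So 1/σ₀² = 1/7.5335 − 17/144.8 = 0.132740 − 0.117403 = 0.015337.
Hence σ₀² = 1/0.015337 ≈ 65.2.

σ₀² = 65.2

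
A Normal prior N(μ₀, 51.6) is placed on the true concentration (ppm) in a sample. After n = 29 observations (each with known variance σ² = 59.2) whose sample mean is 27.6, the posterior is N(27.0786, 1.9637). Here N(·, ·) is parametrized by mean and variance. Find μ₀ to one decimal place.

μ₀ = 13.9

With known observation variance, the Normal–Normal posterior has precision τ_n = τ₀ + n/σ² and mean μ_n = (τ₀μ₀ + (n/σ²)x̄)/τ_n.
Here τ₀ = 1/51.6 = 0.019380 and τ_data = 29/59.2 = 0.489865, so τ_n = 0.509245.
Rearranging for μ₀: μ₀ = (μ_n·τ_n − τ_data·x̄)/τ₀ = (27.0786·0.509245 − 0.489865·27.6) / 0.019380 = 0.269368/0.019380 ≈ 13.9.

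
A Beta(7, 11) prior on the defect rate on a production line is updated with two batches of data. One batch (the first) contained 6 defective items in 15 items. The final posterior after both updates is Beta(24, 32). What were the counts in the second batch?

11 defective items and 12 good items

Because Beta–binomial updating is additive in the counts, the combined data contributed (α_post−α_prior, β_post−β_prior) successes and failures.
Total across both batches: 24−7=17 defective items, 32−11=21 good items.
Subtract the first batch: 17−6=11 defective items and 21−9=12 good items.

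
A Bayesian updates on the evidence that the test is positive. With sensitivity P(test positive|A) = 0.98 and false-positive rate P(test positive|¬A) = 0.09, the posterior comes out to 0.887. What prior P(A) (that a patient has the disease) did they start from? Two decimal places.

In odds form, posterior odds = prior odds × likelihood ratio, so prior odds = posterior odds ÷ LR.
Posterior odds = 0.887/(1−0.887) = 7.8496. LR = 0.98/0.09 = 10.8889.
Prior odds = 7.8496/10.8889 = 0.7209, so P(A) = 0.7209/(1+0.7209) ≈ 0.42.

P(A) = 0.42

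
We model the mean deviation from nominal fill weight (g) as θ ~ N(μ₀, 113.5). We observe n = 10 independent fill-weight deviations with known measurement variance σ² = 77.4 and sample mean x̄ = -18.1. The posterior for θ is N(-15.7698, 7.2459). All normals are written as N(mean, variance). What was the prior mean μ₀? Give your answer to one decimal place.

The posterior mean is a precision-weighted average: μ_n = (τ₀μ₀ + τ_data·x̄)/(τ₀+τ_data), with τ₀=1/σ₀² and τ_data=n/σ².
Here τ₀ = 1/113.5 = 0.008811 and τ_data = 10/77.4 = 0.129199, so τ_n = 0.138010.
Rearranging for μ₀: μ₀ = (μ_n·τ_n − τ_data·x̄)/τ₀ = (-15.7698·0.138010 − 0.129199·-18.1) / 0.008811 = 0.162112/0.008811 ≈ 18.4.

μ₀ = 18.4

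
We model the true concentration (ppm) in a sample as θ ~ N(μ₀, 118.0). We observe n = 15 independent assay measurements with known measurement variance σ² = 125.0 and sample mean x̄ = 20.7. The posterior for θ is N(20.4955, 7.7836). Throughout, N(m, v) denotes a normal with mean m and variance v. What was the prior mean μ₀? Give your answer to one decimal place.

With known observation variance, the Normal–Normal posterior has precision τ_n = τ₀ + n/σ² and mean μ_n = (τ₀μ₀ + (n/σ²)x̄)/τ_n.
Here τ₀ = 1/118.0 = 0.008475 and τ_data = 15/125.0 = 0.120000, so τ_n = 0.128475.
Rearranging for μ₀: μ₀ = (μ_n·τ_n − τ_data·x̄)/τ₀ = (20.4955·0.128475 − 0.120000·20.7) / 0.008475 = 0.149159/0.008475 ≈ 17.6.

μ₀ = 17.6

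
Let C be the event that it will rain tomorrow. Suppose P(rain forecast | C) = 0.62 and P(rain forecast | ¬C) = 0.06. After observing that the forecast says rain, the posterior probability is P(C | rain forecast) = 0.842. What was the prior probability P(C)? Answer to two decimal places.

P(C) = 0.34

In odds form, posterior odds = prior odds × likelihood ratio, so prior odds = posterior odds ÷ LR.
Posterior odds = 0.842/(1−0.842) = 5.3291. LR = 0.62/0.06 = 10.3333.
Prior odds = 5.3291/10.3333 = 0.5157, so P(C) = 0.5157/(1+0.5157) ≈ 0.34.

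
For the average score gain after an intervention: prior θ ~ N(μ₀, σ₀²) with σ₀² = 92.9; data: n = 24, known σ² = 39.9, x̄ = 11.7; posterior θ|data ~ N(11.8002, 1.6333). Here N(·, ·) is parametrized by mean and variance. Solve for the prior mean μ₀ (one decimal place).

μ₀ = 17.4

The posterior mean is a precision-weighted average: μ_n = (τ₀μ₀ + τ_data·x̄)/(τ₀+τ_data), with τ₀=1/σ₀² and τ_data=n/σ².
Here τ₀ = 1/92.9 = 0.010764 and τ_data = 24/39.9 = 0.601504, so τ_n = 0.612268.
Rearranging for μ₀: μ₀ = (μ_n·τ_n − τ_data·x̄)/τ₀ = (11.8002·0.612268 − 0.601504·11.7) / 0.010764 = 0.187288/0.010764 ≈ 17.4.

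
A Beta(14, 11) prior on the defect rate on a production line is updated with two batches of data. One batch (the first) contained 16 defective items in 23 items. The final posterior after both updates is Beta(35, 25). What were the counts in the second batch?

5 defective items and 7 good items

Sequential conjugate updates are equivalent to a single update on the pooled data, so total successes = posterior α − prior α and total failures = posterior β − prior β.
Total across both batches: 35−14=21 defective items, 25−11=14 good items.
Subtract the first batch: 21−16=5 defective items and 14−7=7 good items.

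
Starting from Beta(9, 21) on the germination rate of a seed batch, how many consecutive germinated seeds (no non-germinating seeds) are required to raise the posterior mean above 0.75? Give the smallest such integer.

k = 55

After k germinated seeds and 0 non-germinating seeds the posterior is Beta(9+k, 21), with mean (9+k)/(9+21+k).
Set (9+k)/(30+k) > 0.75 and solve: k > (0.75·30 − 9)/(1 − 0.75) = 54.000.
The smallest integer exceeding 54.000 is 55, and checking k=55: (64)/(85) = 0.7529 > 0.75.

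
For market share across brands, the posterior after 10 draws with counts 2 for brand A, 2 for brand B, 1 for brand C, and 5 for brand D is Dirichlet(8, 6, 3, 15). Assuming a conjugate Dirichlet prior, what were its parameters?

Dirichlet(6, 4, 2, 10)

For a Dirichlet(α) prior with multinomial counts c, the posterior is Dirichlet(α + c) componentwise.
Subtract each count from the matching posterior parameter: 8−2=6, 6−2=4, 3−1=2, 15−5=10.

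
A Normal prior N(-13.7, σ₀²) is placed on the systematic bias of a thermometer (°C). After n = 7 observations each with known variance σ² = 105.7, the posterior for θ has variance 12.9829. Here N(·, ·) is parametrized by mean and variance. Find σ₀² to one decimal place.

Posterior precision equals prior precision plus data precision: 1/σ_n² = 1/σ₀² + n/σ².
So 1/σ₀² = 1/12.9829 − 7/105.7 = 0.077024 − 0.066225 = 0.010799.
Hence σ₀² = 1/0.010799 ≈ 92.6.

σ₀² = 92.6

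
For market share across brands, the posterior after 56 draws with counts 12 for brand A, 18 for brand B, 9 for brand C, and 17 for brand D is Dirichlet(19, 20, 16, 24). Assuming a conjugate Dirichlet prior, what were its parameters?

For a Dirichlet(α) prior with multinomial counts c, the posterior is Dirichlet(α + c) componentwise.
Subtract each count from the matching posterior parameter: 19−12=7, 20−18=2, 16−9=7, 24−17=7.

Dirichlet(7, 2, 7, 7)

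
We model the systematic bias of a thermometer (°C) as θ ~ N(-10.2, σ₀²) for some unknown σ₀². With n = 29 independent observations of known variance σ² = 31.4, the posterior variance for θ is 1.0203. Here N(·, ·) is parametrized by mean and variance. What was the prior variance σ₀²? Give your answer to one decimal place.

σ₀² = 17.7

Posterior precision equals prior precision plus data precision: 1/σ_n² = 1/σ₀² + n/σ².
So 1/σ₀² = 1/1.0203 − 29/31.4 = 0.980104 − 0.923567 = 0.056537.
Hence σ₀² = 1/0.056537 ≈ 17.7.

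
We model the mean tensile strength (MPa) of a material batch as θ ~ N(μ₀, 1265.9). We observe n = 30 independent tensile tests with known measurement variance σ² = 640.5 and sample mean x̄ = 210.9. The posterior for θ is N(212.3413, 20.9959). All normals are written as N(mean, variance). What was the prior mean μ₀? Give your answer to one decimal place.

The posterior mean is a precision-weighted average: μ_n = (τ₀μ₀ + τ_data·x̄)/(τ₀+τ_data), with τ₀=1/σ₀² and τ_data=n/σ².
Here τ₀ = 1/1265.9 = 0.000790 and τ_data = 30/640.5 = 0.046838, so τ_n = 0.047628.
Rearranging for μ₀: μ₀ = (μ_n·τ_n − τ_data·x̄)/τ₀ = (212.3413·0.047628 − 0.046838·210.9) / 0.000790 = 0.235257/0.000790 ≈ 297.8.

μ₀ = 297.8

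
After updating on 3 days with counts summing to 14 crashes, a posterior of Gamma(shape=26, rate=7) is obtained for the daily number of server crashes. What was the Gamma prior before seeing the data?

A Gamma(α, β) prior (rate parametrization) on a Poisson rate with n observations summing to S gives posterior Gamma(α+S, β+n).
So α = 26 − 14 = 12 and β = 7 − 3 = 4.

Gamma(shape=12, rate=4)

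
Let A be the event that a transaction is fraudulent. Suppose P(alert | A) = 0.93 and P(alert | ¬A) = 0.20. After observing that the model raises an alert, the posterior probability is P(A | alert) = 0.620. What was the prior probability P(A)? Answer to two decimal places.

Bayes' rule in odds form gives O(A|E) = O(A)·[P(E|A)/P(E|¬A)], hence O(A) = O(A|E)/LR.
Posterior odds = 0.620/(1−0.620) = 1.6316. LR = 0.93/0.20 = 4.6500.
Prior odds = 1.6316/4.6500 = 0.3509, so P(A) = 0.3509/(1+0.3509) ≈ 0.26.

P(A) = 0.26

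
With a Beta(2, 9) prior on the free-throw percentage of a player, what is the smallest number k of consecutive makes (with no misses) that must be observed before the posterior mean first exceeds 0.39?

k = 4

After k makes and 0 misses the posterior is Beta(2+k, 9), with mean (2+k)/(2+9+k).
Set (2+k)/(11+k) > 0.39 and solve: k > (0.39·11 − 2)/(1 − 0.39) = 3.754.
The smallest integer exceeding 3.754 is 4.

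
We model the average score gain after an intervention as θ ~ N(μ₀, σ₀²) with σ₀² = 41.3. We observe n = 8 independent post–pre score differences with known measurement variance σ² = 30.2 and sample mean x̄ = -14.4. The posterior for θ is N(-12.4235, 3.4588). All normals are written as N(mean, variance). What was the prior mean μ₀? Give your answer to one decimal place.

μ₀ = 9.2

With known observation variance, the Normal–Normal posterior has precision τ_n = τ₀ + n/σ² and mean μ_n = (τ₀μ₀ + (n/σ²)x̄)/τ_n.
Here τ₀ = 1/41.3 = 0.024213 and τ_data = 8/30.2 = 0.264901, so τ_n = 0.289114.
Rearranging for μ₀: μ₀ = (μ_n·τ_n − τ_data·x̄)/τ₀ = (-12.4235·0.289114 − 0.264901·-14.4) / 0.024213 = 0.222767/0.024213 ≈ 9.2.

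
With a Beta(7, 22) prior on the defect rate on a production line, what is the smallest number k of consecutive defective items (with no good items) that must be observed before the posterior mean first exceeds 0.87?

k = 141

After k defective items and 0 good items the posterior is Beta(7+k, 22), with mean (7+k)/(7+22+k).
Set (7+k)/(29+k) > 0.87 and solve: k > (0.87·29 − 7)/(1 − 0.87) = 140.231.
The smallest integer exceeding 140.231 is 141.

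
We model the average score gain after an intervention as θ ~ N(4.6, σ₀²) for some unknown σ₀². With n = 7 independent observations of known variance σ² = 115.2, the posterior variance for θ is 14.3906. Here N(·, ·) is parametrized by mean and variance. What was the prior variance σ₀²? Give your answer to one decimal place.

σ₀² = 114.6

For the Normal–Normal model with known σ², precisions add: τ_n = τ₀ + n/σ².
So 1/σ₀² = 1/14.3906 − 7/115.2 = 0.069490 − 0.060764 = 0.008726.
Hence σ₀² = 1/0.008726 ≈ 114.6.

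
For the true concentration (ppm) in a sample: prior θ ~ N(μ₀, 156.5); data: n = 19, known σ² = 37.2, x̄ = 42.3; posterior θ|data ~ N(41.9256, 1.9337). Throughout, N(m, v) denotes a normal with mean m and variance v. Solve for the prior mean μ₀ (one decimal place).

μ₀ = 12.0

With known observation variance, the Normal–Normal posterior has precision τ_n = τ₀ + n/σ² and mean μ_n = (τ₀μ₀ + (n/σ²)x̄)/τ_n.
Here τ₀ = 1/156.5 = 0.006390 and τ_data = 19/37.2 = 0.510753, so τ_n = 0.517143.
Rearranging for μ₀: μ₀ = (μ_n·τ_n − τ_data·x̄)/τ₀ = (41.9256·0.517143 − 0.510753·42.3) / 0.006390 = 0.076679/0.006390 ≈ 12.0.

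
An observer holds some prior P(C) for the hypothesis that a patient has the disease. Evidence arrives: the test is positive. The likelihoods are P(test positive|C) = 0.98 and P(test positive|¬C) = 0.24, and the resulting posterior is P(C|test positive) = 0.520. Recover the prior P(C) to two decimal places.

Bayes' rule in odds form gives O(C|E) = O(C)·[P(E|C)/P(E|¬C)], hence O(C) = O(C|E)/LR.
Posterior odds = 0.520/(1−0.520) = 1.0833. LR = 0.98/0.24 = 4.0833.
Prior odds = 1.0833/4.0833 = 0.2653, so P(C) = 0.2653/(1+0.2653) ≈ 0.21.

P(C) = 0.21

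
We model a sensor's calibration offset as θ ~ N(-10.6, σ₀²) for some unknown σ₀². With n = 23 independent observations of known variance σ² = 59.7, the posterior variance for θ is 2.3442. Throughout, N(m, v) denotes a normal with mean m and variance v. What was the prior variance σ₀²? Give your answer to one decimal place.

Posterior precision equals prior precision plus data precision: 1/σ_n² = 1/σ₀² + n/σ².
So 1/σ₀² = 1/2.3442 − 23/59.7 = 0.426585 − 0.385260 = 0.041325.
Hence σ₀² = 1/0.041325 ≈ 24.2.

σ₀² = 24.2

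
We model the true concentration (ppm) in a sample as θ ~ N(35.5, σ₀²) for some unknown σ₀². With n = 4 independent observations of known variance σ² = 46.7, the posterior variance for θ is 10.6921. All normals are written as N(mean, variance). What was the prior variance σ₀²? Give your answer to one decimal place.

σ₀² = 127.0

For the Normal–Normal model with known σ², precisions add: τ_n = τ₀ + n/σ².
So 1/σ₀² = 1/10.6921 − 4/46.7 = 0.093527 − 0.085653 = 0.007874.
Hence σ₀² = 1/0.007874 ≈ 127.0.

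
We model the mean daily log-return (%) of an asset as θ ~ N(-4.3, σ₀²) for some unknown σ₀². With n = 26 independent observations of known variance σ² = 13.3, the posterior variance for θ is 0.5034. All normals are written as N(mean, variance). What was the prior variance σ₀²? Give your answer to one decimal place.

For the Normal–Normal model with known σ², precisions add: τ_n = τ₀ + n/σ².
So 1/σ₀² = 1/0.5034 − 26/13.3 = 1.986492 − 1.954887 = 0.031605.
Hence σ₀² = 1/0.031605 ≈ 31.6.

σ₀² = 31.6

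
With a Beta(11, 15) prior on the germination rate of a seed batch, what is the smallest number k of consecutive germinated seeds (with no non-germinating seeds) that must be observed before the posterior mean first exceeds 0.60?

After k germinated seeds and 0 non-germinating seeds the posterior is Beta(11+k, 15), with mean (11+k)/(11+15+k).
Set (11+k)/(26+k) > 0.60 and solve: k > (0.60·26 − 11)/(1 − 0.60) = 11.500.
The smallest integer exceeding 11.500 is 12, and checking k=12: (23)/(38) = 0.6053 > 0.60.

k = 12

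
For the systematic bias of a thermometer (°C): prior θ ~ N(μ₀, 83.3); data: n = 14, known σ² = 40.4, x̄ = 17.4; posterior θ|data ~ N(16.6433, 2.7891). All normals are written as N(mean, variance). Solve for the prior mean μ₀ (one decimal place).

μ₀ = -5.2

The posterior mean is a precision-weighted average: μ_n = (τ₀μ₀ + τ_data·x̄)/(τ₀+τ_data), with τ₀=1/σ₀² and τ_data=n/σ².
Here τ₀ = 1/83.3 = 0.012005 and τ_data = 14/40.4 = 0.346535, so τ_n = 0.358540.
Rearranging for μ₀: μ₀ = (μ_n·τ_n − τ_data·x̄)/τ₀ = (16.6433·0.358540 − 0.346535·17.4) / 0.012005 = -0.062420/0.012005 ≈ -5.2.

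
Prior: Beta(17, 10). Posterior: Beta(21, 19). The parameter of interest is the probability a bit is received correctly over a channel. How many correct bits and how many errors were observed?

4 correct bits and 9 errors

A Beta(a, b) prior with s successes and f failures in binomial data gives a Beta(a+s, b+f) posterior.
Match parameters: s=21−17=4, f=19−10=9.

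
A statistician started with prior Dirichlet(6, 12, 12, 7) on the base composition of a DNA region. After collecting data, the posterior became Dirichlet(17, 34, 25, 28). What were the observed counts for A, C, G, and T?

For a Dirichlet(α) prior with multinomial counts c, the posterior is Dirichlet(α + c) componentwise.
Counts are posterior − prior componentwise: 17−6=11, 34−12=22, 25−12=13, 28−7=21.

counts (11, 22, 13, 21)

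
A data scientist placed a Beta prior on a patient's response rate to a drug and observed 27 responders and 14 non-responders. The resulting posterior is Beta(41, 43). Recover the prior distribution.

Beta(14, 29)

Beta is conjugate to the binomial likelihood: posterior = Beta(α+s, β+f).
Subtract the data counts: 41−27=14, 43−14=29.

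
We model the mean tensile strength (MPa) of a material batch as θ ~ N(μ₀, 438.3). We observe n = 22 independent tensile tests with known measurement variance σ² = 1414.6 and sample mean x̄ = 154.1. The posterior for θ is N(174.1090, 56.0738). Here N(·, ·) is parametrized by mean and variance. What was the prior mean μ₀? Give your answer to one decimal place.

μ₀ = 310.5

The posterior mean is a precision-weighted average: μ_n = (τ₀μ₀ + τ_data·x̄)/(τ₀+τ_data), with τ₀=1/σ₀² and τ_data=n/σ².
Here τ₀ = 1/438.3 = 0.002282 and τ_data = 22/1414.6 = 0.015552, so τ_n = 0.017834.
Rearranging for μ₀: μ₀ = (μ_n·τ_n − τ_data·x̄)/τ₀ = (174.1090·0.017834 − 0.015552·154.1) / 0.002282 = 0.708497/0.002282 ≈ 310.5.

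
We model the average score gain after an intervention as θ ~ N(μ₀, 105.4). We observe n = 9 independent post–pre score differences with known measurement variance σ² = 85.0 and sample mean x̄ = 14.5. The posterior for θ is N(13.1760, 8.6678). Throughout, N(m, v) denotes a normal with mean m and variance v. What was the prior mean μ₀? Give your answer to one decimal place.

With known observation variance, the Normal–Normal posterior has precision τ_n = τ₀ + n/σ² and mean μ_n = (τ₀μ₀ + (n/σ²)x̄)/τ_n.
Here τ₀ = 1/105.4 = 0.009488 and τ_data = 9/85.0 = 0.105882, so τ_n = 0.115370.
Rearranging for μ₀: μ₀ = (μ_n·τ_n − τ_data·x̄)/τ₀ = (13.1760·0.115370 − 0.105882·14.5) / 0.009488 = -0.015174/0.009488 ≈ -1.6.

μ₀ = -1.6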